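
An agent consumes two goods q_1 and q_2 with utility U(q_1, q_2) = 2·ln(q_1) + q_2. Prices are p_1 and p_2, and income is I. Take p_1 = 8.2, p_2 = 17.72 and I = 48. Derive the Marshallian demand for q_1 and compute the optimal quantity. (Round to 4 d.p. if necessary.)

q_1* = 4.322

Set MRS = p_1/p_2: (2/q_1)/1 = p_1/p_2.
So q_1*(p_1,p_2) = 2·p_2/p_1, independent of income; and q_2* = (I − 2·p_2)/p_2.
At the given prices: q_1* = 2·17.72/8.2 = 4.322.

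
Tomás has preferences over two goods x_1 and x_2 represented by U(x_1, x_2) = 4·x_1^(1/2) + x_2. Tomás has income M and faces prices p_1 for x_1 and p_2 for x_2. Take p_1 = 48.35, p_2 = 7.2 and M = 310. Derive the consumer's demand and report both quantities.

Utility is quasi-linear in x_2; the FOC for x_1 is 2/√x_1 = p_1/p_2.
Thus x_1* = (2·p_2/p_1)² — independent of M — with the rest of income spent on x_2.
Plugging in: x_1* = (2·7.2/48.35)² = 0.0887, x_2* = 42.4599.

x_1* = 0.0887, x_2* = 42.4599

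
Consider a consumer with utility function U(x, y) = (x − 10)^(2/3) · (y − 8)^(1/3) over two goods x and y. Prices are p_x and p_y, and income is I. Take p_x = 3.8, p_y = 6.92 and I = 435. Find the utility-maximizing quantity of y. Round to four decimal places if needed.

y* = 24.4566

This is Cobb-Douglas in (x−10, y−8): tangency gives 2/3·p_y·(y−8) = 1/3·p_x·(x−10).
After buying the subsistence bundle (10, 8), a share 2/3 of the remaining income goes to x: x* = 10 + 2/3·(I − 10p_x − 8p_y)/p_x.
Discretionary income = 435 − 10·3.8 − 8·6.92 = 341.64; y* = 8 + 1/3·341.64/6.92 = 24.4566.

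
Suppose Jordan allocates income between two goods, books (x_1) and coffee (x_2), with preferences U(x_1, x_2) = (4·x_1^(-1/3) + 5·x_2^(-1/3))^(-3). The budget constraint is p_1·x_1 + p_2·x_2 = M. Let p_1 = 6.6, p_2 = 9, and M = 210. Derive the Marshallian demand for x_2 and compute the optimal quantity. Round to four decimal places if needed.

Substitute x_2 = (x_2/x_1)·x_1 into the budget: x_1* = M/(p_1 + p_2·(x_2/x_1)).
Numerically x_2/x_1 = 0.936825, so x_1* = 210/(6.6 + 9·0.936825) = 13.9707 and x_2* = 0.936825·13.9707 = 13.0881.

x_2* = 13.0881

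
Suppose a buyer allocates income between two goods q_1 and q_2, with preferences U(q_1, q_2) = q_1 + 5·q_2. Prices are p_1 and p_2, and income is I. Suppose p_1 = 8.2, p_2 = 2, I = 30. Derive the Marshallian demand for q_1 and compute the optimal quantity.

q_1* = 0

Linear utility — the consumer picks whichever good has higher MU/price: 1/8.2 = 0.122 vs 5/2 = 2.5.
q_2 gives more utility per dollar, so spend all income on q_2: q_2* = I/p_2, q_1* = 0.
Numerically: q_1* = 0, q_2* = 15.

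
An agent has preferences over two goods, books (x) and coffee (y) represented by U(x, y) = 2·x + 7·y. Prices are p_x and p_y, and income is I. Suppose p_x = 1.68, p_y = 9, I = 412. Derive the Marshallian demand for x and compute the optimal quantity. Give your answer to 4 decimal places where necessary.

Linear utility — the consumer picks whichever good has higher MU/price: 2/1.68 = 1.1905 vs 7/9 = 0.7778.
x gives more utility per dollar, so spend all income on x: x* = I/p_x, y* = 0.
Numerically: x* = 245.2381, y* = 0.

x* = 245.2381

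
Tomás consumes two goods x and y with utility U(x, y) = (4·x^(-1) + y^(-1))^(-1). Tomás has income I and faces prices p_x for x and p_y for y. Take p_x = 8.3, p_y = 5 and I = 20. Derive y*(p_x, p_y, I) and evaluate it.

MRS = MU_x/MU_y = 4·(y/x)^(2). Set equal to p_x/p_y.
Hence y/x = ((1/4)·p_x/p_y)^(1/(2)), i.e. raised to the 0.5 power.
Substitute y = (y/x)·x into the budget: x* = I/(p_x + p_y·(y/x)).
Numerically y/x = 0.644205, so x* = 20/(8.3 + 5·0.644205) = 1.736 and y* = 0.644205·1.736 = 1.1183.

y* = 1.1183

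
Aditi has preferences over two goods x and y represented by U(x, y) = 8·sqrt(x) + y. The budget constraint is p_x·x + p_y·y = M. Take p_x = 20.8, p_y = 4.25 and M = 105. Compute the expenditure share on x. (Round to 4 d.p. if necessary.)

share on x = 0.1323

Utility is quasi-linear in y; the FOC for x is 4/√x = p_x/p_y.
Thus x* = (4·p_y/p_x)² — independent of M — with the rest of income spent on y.
Plugging in: x* = (4·4.25/20.8)² = 0.668, y* = 21.4367.
Expenditure on x: 20.8·0.668 = 13.8942; share = 0.1323.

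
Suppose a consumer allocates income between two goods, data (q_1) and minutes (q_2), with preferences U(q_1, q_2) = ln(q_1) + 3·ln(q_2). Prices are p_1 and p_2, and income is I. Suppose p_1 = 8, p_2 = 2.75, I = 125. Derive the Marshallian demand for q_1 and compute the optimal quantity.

q_1* = 3.9062

The MRS is (1/3)·q_2/q_1. Set MRS = p_1/p_2.
So p_2·q_2 = 3·p_1·q_1; combined with the budget, a share 0.25 of income goes to q_1.
Demand: q_1*(p_1,p_2,I) = 0.25·I/p_1 and q_2* = 0.75·I/p_2.
At p_1=8, p_2=2.75, I=125: q_1* = 0.25·125/8 = 3.9062.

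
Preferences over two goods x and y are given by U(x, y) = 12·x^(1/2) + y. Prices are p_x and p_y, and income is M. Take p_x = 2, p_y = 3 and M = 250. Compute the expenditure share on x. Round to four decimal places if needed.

share on x = 0.648

Set MRS = p_x/p_y: 6·x^(−1/2) = p_x/p_y.
Solve: √x = 6·p_y/p_x, so x*(p_x,p_y) = (6·p_y/p_x)², and y* = (M − p_x·x*)/p_y.
Plugging in: x* = (6·3/2)² = 81, y* = 29.3333.
Expenditure on x: 2·81 = 162; share = 0.648.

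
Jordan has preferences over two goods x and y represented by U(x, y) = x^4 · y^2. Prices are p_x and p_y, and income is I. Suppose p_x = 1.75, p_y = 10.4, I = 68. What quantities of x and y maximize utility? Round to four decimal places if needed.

MU_x/MU_y = (4·y)/(2·x); tangency sets this equal to p_x/p_y.
Rearranging, p_y·y = (1/2)·p_x·x. Substituting into the budget gives p_x·x·(1 + (1/2)) = I.
Demand: x*(p_x,p_y,I) = 2/3·I/p_x and y* = 1/3·I/p_y.
At p_x=1.75, p_y=10.4, I=68: x* = 2/3·68/1.75 = 25.9048, y* = 2.1795.

x* = 25.9048, y* = 2.1795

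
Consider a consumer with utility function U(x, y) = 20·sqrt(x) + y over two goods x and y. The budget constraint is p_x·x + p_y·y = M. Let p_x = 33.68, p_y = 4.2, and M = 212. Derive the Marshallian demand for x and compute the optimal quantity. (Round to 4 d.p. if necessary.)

x* = 1.5551

Utility is quasi-linear in y; the FOC for x is 10/√x = p_x/p_y.
Solve: √x = 10·p_y/p_x, so x*(p_x,p_y) = (10·p_y/p_x)², and y* = (M − p_x·x*)/p_y.
Plugging in: x* = (10·4.2/33.68)² = 1.5551.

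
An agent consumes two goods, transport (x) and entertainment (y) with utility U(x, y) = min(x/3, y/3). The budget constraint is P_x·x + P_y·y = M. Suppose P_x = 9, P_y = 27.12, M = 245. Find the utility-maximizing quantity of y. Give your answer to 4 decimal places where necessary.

Here 3·9 + 3·27.12 = 108.36, giving y* = 6.7829.

y* = 6.7829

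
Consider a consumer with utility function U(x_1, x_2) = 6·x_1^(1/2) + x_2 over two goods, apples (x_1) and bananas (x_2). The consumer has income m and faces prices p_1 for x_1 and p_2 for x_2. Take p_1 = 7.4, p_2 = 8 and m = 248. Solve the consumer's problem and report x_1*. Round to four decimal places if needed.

Set MRS = p_1/p_2: 3·x_1^(−1/2) = p_1/p_2.
Thus x_1* = (3·p_2/p_1)² — independent of m — with the rest of income spent on x_2.
Plugging in: x_1* = (3·8/7.4)² = 10.5186.

x_1* = 10.5186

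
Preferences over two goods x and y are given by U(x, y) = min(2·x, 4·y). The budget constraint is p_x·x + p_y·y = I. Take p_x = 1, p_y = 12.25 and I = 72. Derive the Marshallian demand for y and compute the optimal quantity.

y* = 5.0526

With perfect complements, no substitution: consume in ratio x:y = 4:2.
Budget: p_x·x + p_y·(1/2)·x = I, so (4·p_x + 2·p_y)·x = 4·I.
Demand: x*(p_x,p_y,I) = 4·I/(4·p_x + 2·p_y), y* = 2·I/(4·p_x + 2·p_y).
Here 4·1 + 2·12.25 = 28.5, giving y* = 5.0526.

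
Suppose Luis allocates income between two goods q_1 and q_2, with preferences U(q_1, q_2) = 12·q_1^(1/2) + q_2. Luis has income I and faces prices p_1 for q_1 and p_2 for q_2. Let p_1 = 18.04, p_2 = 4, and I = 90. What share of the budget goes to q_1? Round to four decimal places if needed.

Set MRS = p_1/p_2: 6·q_1^(−1/2) = p_1/p_2.
Solve: √q_1 = 6·p_2/p_1, so q_1*(p_1,p_2) = (6·p_2/p_1)², and q_2* = (I − p_1·q_1*)/p_2.
Plugging in: q_1* = (6·4/18.04)² = 1.7699, q_2* = 14.5177.
Expenditure on q_1: 18.04·1.7699 = 31.929; share = 0.3548.

share on q_1 = 0.3548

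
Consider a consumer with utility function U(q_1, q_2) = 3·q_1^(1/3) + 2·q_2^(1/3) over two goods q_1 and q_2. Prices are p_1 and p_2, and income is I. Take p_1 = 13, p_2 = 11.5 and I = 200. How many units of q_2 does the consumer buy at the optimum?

MU_q_1 ∝ 3·q_1^(-2/3), MU_q_2 ∝ 2·q_2^(-2/3), so MRS = (3/2)·(q_2/q_1)^(2/3) = p_1/p_2.
Solve for the ratio: q_2/q_1 = [(2/3)·p_1/p_2]^(1.5).
With the ratio pinned down, the budget gives q_1* = I/(p_1 + p_2·(q_2/q_1)) and q_2* = (q_2/q_1)·q_1*.
Numerically q_2/q_1 = 0.654231, so q_1* = 200/(13 + 11.5·0.654231) = 9.7449 and q_2* = 0.654231·9.7449 = 6.3754.

q_2* = 6.3754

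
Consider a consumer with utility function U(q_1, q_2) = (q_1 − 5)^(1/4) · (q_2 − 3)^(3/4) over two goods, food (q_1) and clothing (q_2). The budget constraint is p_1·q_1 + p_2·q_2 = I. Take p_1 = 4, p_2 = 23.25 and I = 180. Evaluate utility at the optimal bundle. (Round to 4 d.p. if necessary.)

V = 3.4348

This is Cobb-Douglas in (q_1−5, q_2−3): tangency gives 0.25·p_2·(q_2−3) = 0.75·p_1·(q_1−5).
Substituting into the budget: q_1* = 5 + 0.25·(I − 5·p_1 − 3·p_2)/p_1, and q_2* = 3 + 0.75·(…)/p_2.
Discretionary income = 180 − 5·4 − 3·23.25 = 90.25; q_1* = 5 + 0.25·90.25/4 = 10.6406; q_2* = 3 + 0.75·90.25/23.25 = 5.9113.
Utility at the optimum: U(10.6406, 5.9113) = 3.4348.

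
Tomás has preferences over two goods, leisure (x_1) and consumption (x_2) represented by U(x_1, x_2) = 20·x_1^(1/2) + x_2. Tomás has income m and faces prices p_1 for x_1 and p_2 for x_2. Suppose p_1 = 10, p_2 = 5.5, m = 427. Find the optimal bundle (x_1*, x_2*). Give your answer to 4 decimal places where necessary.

x_1* = 30.25, x_2* = 22.6364

MU_x_1 = 10/√x_1, MU_x_2 = 1. Tangency: 10/√x_1 = p_1/p_2.
Thus x_1* = (10·p_2/p_1)² — independent of m — with the rest of income spent on x_2.
Plugging in: x_1* = (10·5.5/10)² = 30.25, x_2* = 22.6364.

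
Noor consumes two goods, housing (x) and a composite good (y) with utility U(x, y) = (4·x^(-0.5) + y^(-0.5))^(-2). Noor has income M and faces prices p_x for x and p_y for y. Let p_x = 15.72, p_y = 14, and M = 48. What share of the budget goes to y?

MU_x ∝ 4·x^(-1.5), MU_y ∝ y^(-1.5), so MRS = 4·(y/x)^(1.5) = p_x/p_y.
Hence y/x = ((1/4)·p_x/p_y)^(1/(1.5)), i.e. raised to the 2/3 power.
With the ratio pinned down, the budget gives x* = M/(p_x + p_y·(y/x)) and y* = (y/x)·x*.
Numerically y/x = 0.428723, so x* = 48/(15.72 + 14·0.428723) = 2.2097 and y* = 0.428723·2.2097 = 0.9474.
Expenditure on y: 14·0.9474 = 13.2631; share = 0.2763.

share on y = 0.2763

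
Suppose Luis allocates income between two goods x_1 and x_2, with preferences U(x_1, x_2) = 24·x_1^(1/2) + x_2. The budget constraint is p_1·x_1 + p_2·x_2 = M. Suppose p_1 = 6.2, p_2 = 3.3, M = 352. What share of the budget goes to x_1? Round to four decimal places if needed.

Utility is quasi-linear in x_2; the FOC for x_1 is 12/√x_1 = p_1/p_2.
Thus x_1* = (12·p_2/p_1)² — independent of M — with the rest of income spent on x_2.
Plugging in: x_1* = (12·3.3/6.2)² = 40.795, x_2* = 30.0215.
Expenditure on x_1: 6.2·40.795 = 252.929; share = 0.7185.

share on x_1 = 0.7185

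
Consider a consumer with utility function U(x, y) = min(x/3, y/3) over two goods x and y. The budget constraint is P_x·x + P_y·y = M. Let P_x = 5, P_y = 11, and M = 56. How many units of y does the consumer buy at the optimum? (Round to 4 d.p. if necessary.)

With perfect complements, no substitution: consume in ratio x:y = 3:3.
Budget: P_x·x + P_y·x = M, so (3·P_x + 3·P_y)·x = 3·M.
Demand: x*(P_x,P_y,M) = 3·M/(3·P_x + 3·P_y), y* = 3·M/(3·P_x + 3·P_y).
Here 3·5 + 3·11 = 48, giving y* = 3.5.

y* = 3.5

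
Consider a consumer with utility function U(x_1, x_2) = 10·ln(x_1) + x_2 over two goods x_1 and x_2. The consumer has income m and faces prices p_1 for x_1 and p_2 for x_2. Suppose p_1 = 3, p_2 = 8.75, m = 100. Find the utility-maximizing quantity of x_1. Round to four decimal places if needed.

x_1* = 29.1667

MU_x_1 = 10/x_1, MU_x_2 = 1. Tangency: 10/x_1 = p_1/p_2.
So x_1*(p_1,p_2) = 10·p_2/p_1, independent of income; and x_2* = (m − 10·p_2)/p_2.
At the given prices: x_1* = 10·8.75/3 = 29.1667.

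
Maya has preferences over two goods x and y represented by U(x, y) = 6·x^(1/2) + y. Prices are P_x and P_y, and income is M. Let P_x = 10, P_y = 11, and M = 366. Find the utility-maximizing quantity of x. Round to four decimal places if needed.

Thus x* = (3·P_y/P_x)² — independent of M — with the rest of income spent on y.
Plugging in: x* = (3·11/10)² = 10.89.

x* = 10.89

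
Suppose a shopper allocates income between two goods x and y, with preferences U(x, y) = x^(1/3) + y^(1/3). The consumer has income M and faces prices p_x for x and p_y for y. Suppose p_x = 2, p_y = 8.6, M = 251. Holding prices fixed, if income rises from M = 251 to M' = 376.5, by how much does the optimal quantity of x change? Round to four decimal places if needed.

Δx* = 42.3345

From the CES first-order condition, (y/x)^(2/3) = p_x/p_y.
Solve for the ratio: y/x = [p_x/p_y]^(1.5).
With the ratio pinned down, the budget gives x* = M/(p_x + p_y·(y/x)) and y* = (y/x)·x*.
Numerically y/x = 0.112149, so x* = 251/(2 + 8.6·0.112149) = 84.669.
At M' = 376.5: x* = 127.0035. Change: 127.0035 − 84.669 = 42.3345.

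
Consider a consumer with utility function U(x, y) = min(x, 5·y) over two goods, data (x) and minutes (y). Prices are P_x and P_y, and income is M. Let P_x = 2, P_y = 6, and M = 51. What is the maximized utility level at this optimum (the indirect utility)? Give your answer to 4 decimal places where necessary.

With perfect complements, no substitution: consume in ratio x:y = 5:1.
Budget: P_x·x + P_y·(1/5)·x = M, so (5·P_x + P_y)·x = 5·M.
Demand: x*(P_x,P_y,M) = 5·M/(5·P_x + P_y), y* = M/(5·P_x + P_y).
Here 5·2 + 6 = 16, giving x* = 15.9375 and y* = 3.1875.
Utility at the optimum: U(15.9375, 3.1875) = 15.9375.

V = 15.9375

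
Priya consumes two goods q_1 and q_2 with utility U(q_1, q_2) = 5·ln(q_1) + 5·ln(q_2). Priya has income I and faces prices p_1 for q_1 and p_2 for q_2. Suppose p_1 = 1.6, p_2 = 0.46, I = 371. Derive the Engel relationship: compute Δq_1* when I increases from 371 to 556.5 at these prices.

Δq_1* = 57.9688

MU_q_1/MU_q_2 = (5·q_2)/(5·q_1); tangency sets this equal to p_1/p_2.
Rearranging, p_2·q_2 = p_1·q_1. Substituting into the budget gives p_1·q_1·(1 + 1) = I.
Demand: q_1*(p_1,p_2,I) = 0.5·I/p_1 and q_2* = 0.5·I/p_2.
At p_1=1.6, p_2=0.46, I=371: q_1* = 0.5·371/1.6 = 115.9375.
At I' = 556.5: q_1* = 173.9062. Change: 173.9062 − 115.9375 = 57.9688.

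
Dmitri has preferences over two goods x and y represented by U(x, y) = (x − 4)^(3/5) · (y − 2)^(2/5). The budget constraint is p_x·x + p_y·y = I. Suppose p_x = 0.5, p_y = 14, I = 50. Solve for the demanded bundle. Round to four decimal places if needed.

This is Cobb-Douglas in (x−4, y−2): tangency gives 0.6·p_y·(y−2) = 0.4·p_x·(x−4).
Substituting into the budget: x* = 4 + 0.6·(I − 4·p_x − 2·p_y)/p_x, and y* = 2 + 0.4·(…)/p_y.
Discretionary income = 50 − 4·0.5 − 2·14 = 20; x* = 4 + 0.6·20/0.5 = 28; y* = 2 + 0.4·20/14 = 2.5714.

x* = 28, y* = 2.5714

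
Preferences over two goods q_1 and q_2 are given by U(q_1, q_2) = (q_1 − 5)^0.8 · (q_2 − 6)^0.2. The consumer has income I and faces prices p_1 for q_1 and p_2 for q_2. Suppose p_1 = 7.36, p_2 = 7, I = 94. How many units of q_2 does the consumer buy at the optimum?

q_2* = 6.4343

Discretionary income = 94 − 5·7.36 − 6·7 = 15.2; q_2* = 6 + 0.2·15.2/7 = 6.4343.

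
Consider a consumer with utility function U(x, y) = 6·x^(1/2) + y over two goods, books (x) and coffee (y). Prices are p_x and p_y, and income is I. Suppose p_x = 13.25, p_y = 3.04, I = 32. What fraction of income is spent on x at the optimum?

Plugging in: x* = (3·3.04/13.25)² = 0.4738, y* = 8.4614.
Expenditure on x: 13.25·0.4738 = 6.2773; share = 0.1962.

share on x = 0.1962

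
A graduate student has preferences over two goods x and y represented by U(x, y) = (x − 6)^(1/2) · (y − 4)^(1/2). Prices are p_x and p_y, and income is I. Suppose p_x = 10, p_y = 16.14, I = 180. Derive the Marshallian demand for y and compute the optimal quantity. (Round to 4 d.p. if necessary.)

MRS = (y−4)/(x−6). Tangency with p_x/p_y gives y−4 = (p_x/p_y)·(x−6).
Substituting into the budget: x* = 6 + 0.5·(I − 6·p_x − 4·p_y)/p_x, and y* = 4 + 0.5·(…)/p_y.
Discretionary income = 180 − 6·10 − 4·16.14 = 55.44; y* = 4 + 0.5·55.44/16.14 = 5.7175.

y* = 5.7175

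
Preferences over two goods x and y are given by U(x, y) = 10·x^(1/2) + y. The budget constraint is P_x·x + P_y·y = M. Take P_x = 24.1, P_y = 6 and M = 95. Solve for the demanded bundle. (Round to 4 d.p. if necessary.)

Set MRS = P_x/P_y: 5·x^(−1/2) = P_x/P_y.
Thus x* = (5·P_y/P_x)² — independent of M — with the rest of income spent on y.
Plugging in: x* = (5·6/24.1)² = 1.5496, y* = 9.6093.

x* = 1.5496, y* = 9.6093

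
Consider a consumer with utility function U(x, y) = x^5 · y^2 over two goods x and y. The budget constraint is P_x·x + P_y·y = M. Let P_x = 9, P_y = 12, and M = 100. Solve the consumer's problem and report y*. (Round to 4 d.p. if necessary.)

y* = 2.381

MU_x/MU_y = (5·y)/(2·x); tangency sets this equal to P_x/P_y.
So 5·P_y·y = 2·P_x·x; combined with the budget, a share 5/7 of income goes to x.
Demand: x*(P_x,P_y,M) = 5/7·M/P_x and y* = 2/7·M/P_y.
At P_x=9, P_y=12, M=100: y* = 2/7·100/12 = 2.381.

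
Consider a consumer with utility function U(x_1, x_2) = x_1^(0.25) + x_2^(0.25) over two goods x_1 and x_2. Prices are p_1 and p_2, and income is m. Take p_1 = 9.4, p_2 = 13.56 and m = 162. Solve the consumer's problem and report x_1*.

MU_x_1 ∝ x_1^(-0.75), MU_x_2 ∝ x_2^(-0.75), so MRS = (x_2/x_1)^(0.75) = p_1/p_2.
Hence x_2/x_1 = (p_1/p_2)^(1/(0.75)), i.e. raised to the 4/3 power.
With the ratio pinned down, the budget gives x_1* = m/(p_1 + p_2·(x_2/x_1)) and x_2* = (x_2/x_1)·x_1*.
Numerically x_2/x_1 = 0.613514, so x_1* = 162/(9.4 + 13.56·0.613514) = 9.1426.

x_1* = 9.1426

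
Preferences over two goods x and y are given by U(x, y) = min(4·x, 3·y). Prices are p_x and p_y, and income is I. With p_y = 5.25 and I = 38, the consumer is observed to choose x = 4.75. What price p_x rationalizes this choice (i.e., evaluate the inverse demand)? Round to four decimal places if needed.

p_x = 1

With perfect complements, no substitution: consume in ratio x:y = 3:4.
Budget: p_x·x + p_y·(4/3)·x = I, so (3·p_x + 4·p_y)·x = 3·I.
Demand: x*(p_x,p_y,I) = 3·I/(3·p_x + 4·p_y), y* = 4·I/(3·p_x + 4·p_y).
Set x* = 4.75 in the demand function and solve for p_x: p_x = 1.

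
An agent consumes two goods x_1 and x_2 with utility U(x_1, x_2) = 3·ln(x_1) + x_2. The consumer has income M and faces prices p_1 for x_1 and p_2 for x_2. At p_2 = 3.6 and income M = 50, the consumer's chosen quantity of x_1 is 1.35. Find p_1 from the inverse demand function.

MU_x_1 = 3/x_1, MU_x_2 = 1. Tangency: 3/x_1 = p_1/p_2.
So x_1*(p_1,p_2) = 3·p_2/p_1, independent of income; and x_2* = (M − 3·p_2)/p_2.
Set x_1* = 1.35 in the demand function and solve for p_1: p_1 = 8.

p_1 = 8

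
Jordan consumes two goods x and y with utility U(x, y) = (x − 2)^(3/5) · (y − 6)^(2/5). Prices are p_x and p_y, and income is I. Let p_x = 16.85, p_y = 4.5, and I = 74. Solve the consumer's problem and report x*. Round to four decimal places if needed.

x* = 2.4736

This is Cobb-Douglas in (x−2, y−6): tangency gives 0.6·p_y·(y−6) = 0.4·p_x·(x−2).
Substituting into the budget: x* = 2 + 0.6·(I − 2·p_x − 6·p_y)/p_x, and y* = 6 + 0.4·(…)/p_y.
Discretionary income = 74 − 2·16.85 − 6·4.5 = 13.3; x* = 2 + 0.6·13.3/16.85 = 2.4736.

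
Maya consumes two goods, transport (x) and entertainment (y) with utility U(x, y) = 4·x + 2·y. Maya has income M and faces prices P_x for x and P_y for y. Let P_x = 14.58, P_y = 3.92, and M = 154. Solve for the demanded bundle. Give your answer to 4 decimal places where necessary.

x* = 0, y* = 39.2857

Perfect substitutes: compare marginal utility per dollar. 4/P_x vs 2/P_y → 0.2743 vs 0.5102.
y gives more utility per dollar, so spend all income on y: y* = M/P_y, x* = 0.
Numerically: x* = 0, y* = 39.2857.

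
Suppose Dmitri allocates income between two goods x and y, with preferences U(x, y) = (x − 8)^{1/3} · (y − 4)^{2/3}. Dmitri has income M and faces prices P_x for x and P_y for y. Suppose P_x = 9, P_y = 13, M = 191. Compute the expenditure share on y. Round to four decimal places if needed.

MRS = (1/2)·(y−4)/(x−8). Tangency with P_x/P_y gives y−4 = 2·(P_x/P_y)·(x−8).
After buying the subsistence bundle (8, 4), a share 1/3 of the remaining income goes to x: x* = 8 + 1/3·(M − 8P_x − 4P_y)/P_x.
Discretionary income = 191 − 8·9 − 4·13 = 67; x* = 8 + 1/3·67/9 = 10.4815; y* = 4 + 2/3·67/13 = 7.4359.
Expenditure on y: 13·7.4359 = 96.6667; share = 0.5061.

share on y = 0.5061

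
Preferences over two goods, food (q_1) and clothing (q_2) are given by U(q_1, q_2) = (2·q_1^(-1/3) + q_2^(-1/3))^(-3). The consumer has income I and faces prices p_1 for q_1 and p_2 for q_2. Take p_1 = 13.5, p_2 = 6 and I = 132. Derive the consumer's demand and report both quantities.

q_1* = 6.5822, q_2* = 7.1901

MU_q_1 ∝ 2·q_1^(-4/3), MU_q_2 ∝ q_2^(-4/3), so MRS = 2·(q_2/q_1)^(4/3) = p_1/p_2.
Hence q_2/q_1 = ((1/2)·p_1/p_2)^(1/(4/3)), i.e. raised to the 0.75 power.
With the ratio pinned down, the budget gives q_1* = I/(p_1 + p_2·(q_2/q_1)) and q_2* = (q_2/q_1)·q_1*.
Numerically q_2/q_1 = 1.092356, so q_1* = 132/(13.5 + 6·1.092356) = 6.5822 and q_2* = 1.092356·6.5822 = 7.1901.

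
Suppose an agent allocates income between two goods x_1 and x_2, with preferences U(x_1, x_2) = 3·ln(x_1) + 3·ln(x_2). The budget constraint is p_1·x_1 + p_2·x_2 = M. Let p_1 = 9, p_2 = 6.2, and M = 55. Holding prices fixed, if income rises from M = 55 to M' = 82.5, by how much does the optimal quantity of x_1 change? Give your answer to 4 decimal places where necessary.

Demand: x_1*(p_1,p_2,M) = 0.5·M/p_1 and x_2* = 0.5·M/p_2.
At p_1=9, p_2=6.2, M=55: x_1* = 0.5·55/9 = 3.0556.
At M' = 82.5: x_1* = 4.5833. Change: 4.5833 − 3.0556 = 1.5278.

Δx_1* = 1.5278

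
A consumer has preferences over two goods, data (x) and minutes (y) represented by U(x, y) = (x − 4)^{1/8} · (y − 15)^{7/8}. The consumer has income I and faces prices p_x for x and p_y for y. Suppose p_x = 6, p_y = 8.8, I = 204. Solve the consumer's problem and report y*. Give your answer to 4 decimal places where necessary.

MRS = (1/7)·(y−15)/(x−4). Tangency with p_x/p_y gives y−15 = 7·(p_x/p_y)·(x−4).
Substituting into the budget: x* = 4 + 0.125·(I − 4·p_x − 15·p_y)/p_x, and y* = 15 + 0.875·(…)/p_y.
Discretionary income = 204 − 4·6 − 15·8.8 = 48; y* = 15 + 0.875·48/8.8 = 19.7727.

y* = 19.7727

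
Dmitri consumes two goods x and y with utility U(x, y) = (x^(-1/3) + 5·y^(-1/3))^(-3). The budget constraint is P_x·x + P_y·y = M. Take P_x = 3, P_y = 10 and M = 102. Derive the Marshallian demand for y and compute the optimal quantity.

MRS = MU_x/MU_y = (1/5)·(y/x)^(4/3). Set equal to P_x/P_y.
Hence y/x = (5·P_x/P_y)^(1/(4/3)), i.e. raised to the 0.75 power.
Substitute y = (y/x)·x into the budget: x* = M/(P_x + P_y·(y/x)).
Numerically y/x = 1.355403, so x* = 102/(3 + 10·1.355403) = 6.1616 and y* = 1.355403·6.1616 = 8.3515.

y* = 8.3515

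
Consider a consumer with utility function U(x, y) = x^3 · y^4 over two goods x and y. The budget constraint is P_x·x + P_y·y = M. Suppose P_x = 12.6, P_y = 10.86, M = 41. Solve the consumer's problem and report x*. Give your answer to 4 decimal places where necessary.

x* = 1.3946

At P_x=12.6, P_y=10.86, M=41: x* = 3/7·41/12.6 = 1.3946.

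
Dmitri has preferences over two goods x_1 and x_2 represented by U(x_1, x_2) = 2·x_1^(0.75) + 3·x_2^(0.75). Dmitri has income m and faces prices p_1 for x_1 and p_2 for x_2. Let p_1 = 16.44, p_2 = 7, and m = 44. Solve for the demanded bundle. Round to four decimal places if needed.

x_1* = 0.0402, x_2* = 6.1913

Numerically x_2/x_1 = 154.021067, so x_1* = 44/(16.44 + 7·154.021067) = 0.0402 and x_2* = 154.021067·0.0402 = 6.1913.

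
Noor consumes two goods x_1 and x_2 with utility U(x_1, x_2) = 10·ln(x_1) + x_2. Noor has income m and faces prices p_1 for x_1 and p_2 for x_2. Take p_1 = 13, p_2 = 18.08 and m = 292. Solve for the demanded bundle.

Set MRS = p_1/p_2: (10/x_1)/1 = p_1/p_2.
So x_1*(p_1,p_2) = 10·p_2/p_1, independent of income; and x_2* = (m − 10·p_2)/p_2.
At the given prices: x_1* = 10·18.08/13 = 13.9077, and x_2* = 6.1504.

x_1* = 13.9077, x_2* = 6.1504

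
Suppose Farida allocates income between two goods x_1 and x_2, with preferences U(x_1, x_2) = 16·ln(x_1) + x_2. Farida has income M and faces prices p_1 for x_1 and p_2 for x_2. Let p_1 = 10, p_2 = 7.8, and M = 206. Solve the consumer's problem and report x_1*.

x_1* = 12.48

MU_x_1 = 16/x_1, MU_x_2 = 1. Tangency: 16/x_1 = p_1/p_2.
So x_1*(p_1,p_2) = 16·p_2/p_1, independent of income; and x_2* = (M − 16·p_2)/p_2.
At the given prices: x_1* = 16·7.8/10 = 12.48.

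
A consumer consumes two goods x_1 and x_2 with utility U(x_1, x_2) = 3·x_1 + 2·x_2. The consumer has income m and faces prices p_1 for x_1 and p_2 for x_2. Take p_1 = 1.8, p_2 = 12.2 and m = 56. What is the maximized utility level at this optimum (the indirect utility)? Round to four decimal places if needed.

Linear utility — the consumer picks whichever good has higher MU/price: 3/1.8 = 1.6667 vs 2/12.2 = 0.1639.
x_1 gives more utility per dollar, so spend all income on x_1: x_1* = m/p_1, x_2* = 0.
Numerically: x_1* = 31.1111, x_2* = 0.
Utility at the optimum: U(31.1111, 0) = 93.3333.

V = 93.3333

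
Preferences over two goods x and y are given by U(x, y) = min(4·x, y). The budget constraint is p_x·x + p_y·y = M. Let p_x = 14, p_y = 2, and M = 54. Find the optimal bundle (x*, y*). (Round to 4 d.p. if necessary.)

Leontief preferences: the optimum is at the kink where x/1 = y/4, i.e. y = 4·x.
Budget: p_x·x + p_y·4·x = M, so (p_x + 4·p_y)·x = M.
Demand: x*(p_x,p_y,M) = M/(p_x + 4·p_y), y* = 4·M/(p_x + 4·p_y).
Here 14 + 4·2 = 22, giving x* = 2.4545 and y* = 9.8182.

x* = 2.4545, y* = 9.8182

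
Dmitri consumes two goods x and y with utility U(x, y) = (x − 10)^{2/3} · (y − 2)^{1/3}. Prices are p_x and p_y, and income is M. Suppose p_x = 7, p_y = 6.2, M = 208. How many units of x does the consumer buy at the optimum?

MRS = 2·(y−2)/(x−10). Tangency with p_x/p_y gives y−2 = (1/2)·(p_x/p_y)·(x−10).
Substituting into the budget: x* = 10 + 2/3·(M − 10·p_x − 2·p_y)/p_x, and y* = 2 + 1/3·(…)/p_y.
Discretionary income = 208 − 10·7 − 2·6.2 = 125.6; x* = 10 + 2/3·125.6/7 = 21.9619.

x* = 21.9619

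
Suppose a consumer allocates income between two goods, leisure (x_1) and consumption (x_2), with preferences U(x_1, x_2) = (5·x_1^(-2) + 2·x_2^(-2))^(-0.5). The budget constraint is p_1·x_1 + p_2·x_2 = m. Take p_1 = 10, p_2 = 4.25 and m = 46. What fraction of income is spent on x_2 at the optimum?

With the ratio pinned down, the budget gives x_1* = m/(p_1 + p_2·(x_2/x_1)) and x_2* = (x_2/x_1)·x_1*.
Numerically x_2/x_1 = 0.979995, so x_1* = 46/(10 + 4.25·0.979995) = 3.2474 and x_2* = 0.979995·3.2474 = 3.1825.
Expenditure on x_2: 4.25·3.1825 = 13.5255; share = 0.294.

share on x_2 = 0.294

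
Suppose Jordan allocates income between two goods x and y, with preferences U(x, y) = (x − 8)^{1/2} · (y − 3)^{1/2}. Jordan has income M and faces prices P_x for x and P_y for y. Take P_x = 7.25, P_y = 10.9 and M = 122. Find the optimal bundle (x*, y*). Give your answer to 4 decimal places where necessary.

Let x' = x−8, y' = y−3. MRS = y'/x' = P_x/P_y.
After buying the subsistence bundle (8, 3), a share 0.5 of the remaining income goes to x: x* = 8 + 0.5·(M − 8P_x − 3P_y)/P_x.
Discretionary income = 122 − 8·7.25 − 3·10.9 = 31.3; x* = 8 + 0.5·31.3/7.25 = 10.1586; y* = 3 + 0.5·31.3/10.9 = 4.4358.

x* = 10.1586, y* = 4.4358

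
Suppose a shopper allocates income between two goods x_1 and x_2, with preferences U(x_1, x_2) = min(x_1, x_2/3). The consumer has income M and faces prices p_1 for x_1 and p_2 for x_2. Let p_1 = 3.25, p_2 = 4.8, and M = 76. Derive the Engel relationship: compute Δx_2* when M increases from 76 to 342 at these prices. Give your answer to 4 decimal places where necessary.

Leontief preferences: the optimum is at the kink where x_1/1 = x_2/3, i.e. x_2 = 3·x_1.
Budget: p_1·x_1 + p_2·3·x_1 = M, so (p_1 + 3·p_2)·x_1 = M.
Demand: x_1*(p_1,p_2,M) = M/(p_1 + 3·p_2), x_2* = 3·M/(p_1 + 3·p_2).
Here 3.25 + 3·4.8 = 17.65, giving x_2* = 12.9178.
At M' = 342: x_2* = 58.1303. Change: 58.1303 − 12.9178 = 45.2125.

Δx_2* = 45.2125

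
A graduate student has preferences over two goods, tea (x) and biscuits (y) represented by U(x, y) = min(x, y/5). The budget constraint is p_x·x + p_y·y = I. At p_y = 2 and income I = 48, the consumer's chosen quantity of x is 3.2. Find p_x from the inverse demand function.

p_x = 5

With perfect complements, no substitution: consume in ratio x:y = 1:5.
Budget: p_x·x + p_y·5·x = I, so (p_x + 5·p_y)·x = I.
Demand: x*(p_x,p_y,I) = I/(p_x + 5·p_y), y* = 5·I/(p_x + 5·p_y).
Set x* = 3.2 in the demand function and solve for p_x: p_x = 5.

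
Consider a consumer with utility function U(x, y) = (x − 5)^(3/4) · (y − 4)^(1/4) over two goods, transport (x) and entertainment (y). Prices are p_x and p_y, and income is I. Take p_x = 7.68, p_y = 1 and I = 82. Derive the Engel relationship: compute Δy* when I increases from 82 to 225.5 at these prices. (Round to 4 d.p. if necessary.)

After buying the subsistence bundle (5, 4), a share 0.75 of the remaining income goes to x: x* = 5 + 0.75·(I − 5p_x − 4p_y)/p_x.
Discretionary income = 82 − 5·7.68 − 4·1 = 39.6; y* = 4 + 0.25·39.6/1 = 13.9.
At I' = 225.5: y* = 49.775. Change: 49.775 − 13.9 = 35.875.

Δy* = 35.875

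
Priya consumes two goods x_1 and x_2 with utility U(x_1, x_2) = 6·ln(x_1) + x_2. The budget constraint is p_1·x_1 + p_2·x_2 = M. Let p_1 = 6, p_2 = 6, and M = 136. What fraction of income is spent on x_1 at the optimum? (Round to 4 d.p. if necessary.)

share on x_1 = 0.2647

Set MRS = p_1/p_2: (6/x_1)/1 = p_1/p_2.
So x_1*(p_1,p_2) = 6·p_2/p_1, independent of income; and x_2* = (M − 6·p_2)/p_2.
At the given prices: x_1* = 6·6/6 = 6, and x_2* = 16.6667.
Expenditure on x_1: 6·6 = 36; share = 0.2647.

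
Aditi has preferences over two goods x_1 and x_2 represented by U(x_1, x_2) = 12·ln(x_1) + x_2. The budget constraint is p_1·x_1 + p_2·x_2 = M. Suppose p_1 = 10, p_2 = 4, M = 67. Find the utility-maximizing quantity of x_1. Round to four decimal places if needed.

x_1* = 4.8

Set MRS = p_1/p_2: (12/x_1)/1 = p_1/p_2.
So x_1*(p_1,p_2) = 12·p_2/p_1, independent of income; and x_2* = (M − 12·p_2)/p_2.
At the given prices: x_1* = 12·4/10 = 4.8.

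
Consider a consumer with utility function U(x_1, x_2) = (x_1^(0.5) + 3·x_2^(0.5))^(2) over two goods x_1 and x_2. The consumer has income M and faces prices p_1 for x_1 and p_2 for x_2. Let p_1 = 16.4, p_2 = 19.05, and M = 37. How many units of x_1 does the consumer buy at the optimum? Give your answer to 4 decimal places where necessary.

With the ratio pinned down, the budget gives x_1* = M/(p_1 + p_2·(x_2/x_1)) and x_2* = (x_2/x_1)·x_1*.
Numerically x_2/x_1 = 6.670221, so x_1* = 37/(16.4 + 19.05·6.670221) = 0.2579.

x_1* = 0.2579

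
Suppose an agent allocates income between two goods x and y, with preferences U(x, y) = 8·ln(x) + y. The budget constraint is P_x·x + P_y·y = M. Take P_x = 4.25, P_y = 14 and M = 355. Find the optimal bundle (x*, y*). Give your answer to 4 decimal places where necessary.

Set MRS = P_x/P_y: (8/x)/1 = P_x/P_y.
So x*(P_x,P_y) = 8·P_y/P_x, independent of income; and y* = (M − 8·P_y)/P_y.
At the given prices: x* = 8·14/4.25 = 26.3529, and y* = 17.3571.

x* = 26.3529, y* = 17.3571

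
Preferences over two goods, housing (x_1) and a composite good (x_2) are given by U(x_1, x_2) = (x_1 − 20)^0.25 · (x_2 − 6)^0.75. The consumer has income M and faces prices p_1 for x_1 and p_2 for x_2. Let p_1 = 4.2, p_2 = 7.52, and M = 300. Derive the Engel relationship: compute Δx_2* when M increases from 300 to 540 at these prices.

Substituting into the budget: x_1* = 20 + 0.25·(M − 20·p_1 − 6·p_2)/p_1, and x_2* = 6 + 0.75·(…)/p_2.
Discretionary income = 300 − 20·4.2 − 6·7.52 = 170.88; x_2* = 6 + 0.75·170.88/7.52 = 23.0426.
At M' = 540: x_2* = 46.9787. Change: 46.9787 − 23.0426 = 23.9362.

Δx_2* = 23.9362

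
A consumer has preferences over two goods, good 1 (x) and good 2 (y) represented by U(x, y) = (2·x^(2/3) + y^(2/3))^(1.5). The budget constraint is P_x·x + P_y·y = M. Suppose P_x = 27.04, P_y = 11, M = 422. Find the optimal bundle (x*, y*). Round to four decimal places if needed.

Substitute y = (y/x)·x into the budget: x* = M/(P_x + P_y·(y/x)).
Numerically y/x = 1.856744, so x* = 422/(27.04 + 11·1.856744) = 8.8909 and y* = 1.856744·8.8909 = 16.5082.

x* = 8.8909, y* = 16.5082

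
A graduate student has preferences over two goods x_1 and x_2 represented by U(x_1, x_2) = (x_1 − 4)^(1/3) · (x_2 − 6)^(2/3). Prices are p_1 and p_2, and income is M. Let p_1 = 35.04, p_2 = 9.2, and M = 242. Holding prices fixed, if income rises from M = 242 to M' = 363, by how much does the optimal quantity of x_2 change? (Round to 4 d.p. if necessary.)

Δx_2* = 8.7681

MRS = (1/2)·(x_2−6)/(x_1−4). Tangency with p_1/p_2 gives x_2−6 = 2·(p_1/p_2)·(x_1−4).
After buying the subsistence bundle (4, 6), a share 1/3 of the remaining income goes to x_1: x_1* = 4 + 1/3·(M − 4p_1 − 6p_2)/p_1.
Discretionary income = 242 − 4·35.04 − 6·9.2 = 46.64; x_2* = 6 + 2/3·46.64/9.2 = 9.3797.
At M' = 363: x_2* = 18.1478. Change: 18.1478 − 9.3797 = 8.7681.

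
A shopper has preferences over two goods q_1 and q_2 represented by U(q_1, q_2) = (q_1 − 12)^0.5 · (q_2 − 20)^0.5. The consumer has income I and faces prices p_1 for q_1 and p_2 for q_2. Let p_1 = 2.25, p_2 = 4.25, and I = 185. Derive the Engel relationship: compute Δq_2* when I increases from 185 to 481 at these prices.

Δq_2* = 34.8235

Let q_1' = q_1−12, q_2' = q_2−20. MRS = q_2'/q_1' = p_1/p_2.
Substituting into the budget: q_1* = 12 + 0.5·(I − 12·p_1 − 20·p_2)/p_1, and q_2* = 20 + 0.5·(…)/p_2.
Discretionary income = 185 − 12·2.25 − 20·4.25 = 73; q_2* = 20 + 0.5·73/4.25 = 28.5882.
At I' = 481: q_2* = 63.4118. Change: 63.4118 − 28.5882 = 34.8235.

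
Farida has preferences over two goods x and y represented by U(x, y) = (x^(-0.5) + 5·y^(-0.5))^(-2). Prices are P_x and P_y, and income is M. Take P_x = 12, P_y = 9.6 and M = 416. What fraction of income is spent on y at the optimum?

share on y = 0.7308

Numerically y/x = 3.393022, so x* = 416/(12 + 9.6·3.393022) = 9.333 and y* = 3.393022·9.333 = 31.6671.
Expenditure on y: 9.6·31.6671 = 304.004; share = 0.7308.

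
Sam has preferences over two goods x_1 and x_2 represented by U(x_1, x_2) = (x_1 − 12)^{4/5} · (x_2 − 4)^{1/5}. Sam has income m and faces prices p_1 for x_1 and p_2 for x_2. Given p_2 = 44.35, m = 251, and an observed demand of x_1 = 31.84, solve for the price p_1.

This is Cobb-Douglas in (x_1−12, x_2−4): tangency gives 0.8·p_2·(x_2−4) = 0.2·p_1·(x_1−12).
After buying the subsistence bundle (12, 4), a share 0.8 of the remaining income goes to x_1: x_1* = 12 + 0.8·(m − 12p_1 − 4p_2)/p_1.
Set x_1* = 31.84 in the demand function and solve for p_1: p_1 = 2.

p_1 = 2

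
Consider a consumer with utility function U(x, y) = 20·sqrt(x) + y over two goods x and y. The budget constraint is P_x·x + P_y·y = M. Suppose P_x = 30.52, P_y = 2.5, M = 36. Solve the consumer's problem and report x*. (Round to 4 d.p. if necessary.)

MU_x = 10/√x, MU_y = 1. Tangency: 10/√x = P_x/P_y.
Thus x* = (10·P_y/P_x)² — independent of M — with the rest of income spent on y.
Plugging in: x* = (10·2.5/30.52)² = 0.671.

x* = 0.671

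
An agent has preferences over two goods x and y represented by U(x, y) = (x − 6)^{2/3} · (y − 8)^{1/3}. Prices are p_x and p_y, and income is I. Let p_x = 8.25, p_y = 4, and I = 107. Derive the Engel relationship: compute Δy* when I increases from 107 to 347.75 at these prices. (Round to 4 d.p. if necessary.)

Δy* = 20.0625

Let x' = x−6, y' = y−8. MRS = 2·y'/x' = p_x/p_y.
Substituting into the budget: x* = 6 + 2/3·(I − 6·p_x − 8·p_y)/p_x, and y* = 8 + 1/3·(…)/p_y.
Discretionary income = 107 − 6·8.25 − 8·4 = 25.5; y* = 8 + 1/3·25.5/4 = 10.125.
At I' = 347.75: y* = 30.1875. Change: 30.1875 − 10.125 = 20.0625.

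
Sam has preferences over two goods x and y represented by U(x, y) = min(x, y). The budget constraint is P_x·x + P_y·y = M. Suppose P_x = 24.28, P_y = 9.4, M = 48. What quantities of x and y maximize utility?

Leontief preferences: the optimum is at the kink where x/1 = y/1, i.e. y = x.
Budget: P_x·x + P_y·x = M, so (P_x + P_y)·x = M.
Demand: x*(P_x,P_y,M) = M/(P_x + P_y), y* = M/(P_x + P_y).
Here 24.28 + 9.4 = 33.68, giving x* = 1.4252 and y* = 1.4252.

x* = 1.4252, y* = 1.4252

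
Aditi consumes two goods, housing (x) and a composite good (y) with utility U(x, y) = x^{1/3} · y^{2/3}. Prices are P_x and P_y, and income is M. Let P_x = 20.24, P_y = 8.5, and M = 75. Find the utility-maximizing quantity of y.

At P_x=20.24, P_y=8.5, M=75: y* = 2/3·75/8.5 = 5.8824.

y* = 5.8824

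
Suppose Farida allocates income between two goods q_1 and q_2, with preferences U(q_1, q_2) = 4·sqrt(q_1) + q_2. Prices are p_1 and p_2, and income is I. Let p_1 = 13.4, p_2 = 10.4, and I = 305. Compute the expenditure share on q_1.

Set MRS = p_1/p_2: 2·q_1^(−1/2) = p_1/p_2.
Solve: √q_1 = 2·p_2/p_1, so q_1*(p_1,p_2) = (2·p_2/p_1)², and q_2* = (I − p_1·q_1*)/p_2.
Plugging in: q_1* = (2·10.4/13.4)² = 2.4094, q_2* = 26.2224.
Expenditure on q_1: 13.4·2.4094 = 32.2866; share = 0.1059.

share on q_1 = 0.1059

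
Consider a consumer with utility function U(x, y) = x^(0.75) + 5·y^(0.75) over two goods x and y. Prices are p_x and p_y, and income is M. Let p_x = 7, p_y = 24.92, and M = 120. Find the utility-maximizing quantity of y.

y* = 4.4912

From the CES first-order condition, (1/5)·(y/x)^(0.25) = p_x/p_y.
Solve for the ratio: y/x = [5·p_x/p_y]^(4).
Substitute y = (y/x)·x into the budget: x* = M/(p_x + p_y·(y/x)).
Numerically y/x = 3.891168, so x* = 120/(7 + 24.92·3.891168) = 1.1542 and y* = 3.891168·1.1542 = 4.4912.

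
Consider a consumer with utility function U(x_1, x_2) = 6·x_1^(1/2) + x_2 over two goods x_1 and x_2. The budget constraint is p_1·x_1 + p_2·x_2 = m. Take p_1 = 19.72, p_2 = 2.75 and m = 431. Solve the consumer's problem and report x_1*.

x_1* = 0.175

Set MRS = p_1/p_2: 3·x_1^(−1/2) = p_1/p_2.
Solve: √x_1 = 3·p_2/p_1, so x_1*(p_1,p_2) = (3·p_2/p_1)², and x_2* = (m − p_1·x_1*)/p_2.
Plugging in: x_1* = (3·2.75/19.72)² = 0.175.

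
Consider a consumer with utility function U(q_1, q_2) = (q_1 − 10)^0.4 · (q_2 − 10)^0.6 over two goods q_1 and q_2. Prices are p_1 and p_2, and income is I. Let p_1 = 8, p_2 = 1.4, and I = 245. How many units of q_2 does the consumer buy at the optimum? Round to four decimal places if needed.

q_2* = 74.7143

Discretionary income = 245 − 10·8 − 10·1.4 = 151; q_2* = 10 + 0.6·151/1.4 = 74.7143.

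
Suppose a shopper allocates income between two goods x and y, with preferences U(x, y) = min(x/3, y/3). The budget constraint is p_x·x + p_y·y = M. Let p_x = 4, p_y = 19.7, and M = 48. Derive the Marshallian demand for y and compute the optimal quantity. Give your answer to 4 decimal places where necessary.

y* = 2.0253

With perfect complements, no substitution: consume in ratio x:y = 3:3.
Budget: p_x·x + p_y·x = M, so (3·p_x + 3·p_y)·x = 3·M.
Demand: x*(p_x,p_y,M) = 3·M/(3·p_x + 3·p_y), y* = 3·M/(3·p_x + 3·p_y).
Here 3·4 + 3·19.7 = 71.1, giving y* = 2.0253.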